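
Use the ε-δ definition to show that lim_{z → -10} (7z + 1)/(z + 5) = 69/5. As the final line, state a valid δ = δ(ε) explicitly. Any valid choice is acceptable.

δ = min(5/2, (25/68)ε)

Let ε > 0. We want δ > 0 with 0 < |z + 10| < δ ⇒ |(7z + 1)/(z + 5) − (69/5)| < ε.
Combining over a common denominator, (7z + 1)/(z + 5) − (69/5) = [(7z + 1)·(-5) − (-69)·(z + 5)] / [(-5)·(z + 5)] = 34(z + 10) / ((-5)(z + 5)).
So |(7z + 1)/(z + 5) − (69/5)| = 34|z + 10| / (5·|z + 5|).
Restrict δ ≤ 5/2. Then |z + 10| < 5/2 gives |z + 5| = |(z + 10) + (-5)| ≥ 5 − 5/2 = 5/2.
Hence |(7z + 1)/(z + 5) − (69/5)| < 34|z + 10|/(5·(5/2)) = (68/25)|z + 10|, which is < ε once |z + 10| < (25/68)ε.
Take δ = min(5/2, (25/68)ε). Then 0 < |z + 10| < δ forces both bounds, so |(7z + 1)/(z + 5) − (69/5)| < ε.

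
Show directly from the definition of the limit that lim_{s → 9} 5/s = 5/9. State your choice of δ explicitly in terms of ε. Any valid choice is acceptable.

δ = min(9/2, (81/10)ε)

Let ε > 0. We seek δ > 0 such that 0 < |s − 9| < δ implies |5/s − (5/9)| < ε.
|5/s − (5/9)| = 5·|9 − s|/(9·|s|) = 5|s − 9|/(9|s|).
Require δ ≤ 9/2 so that |s| > 9 − 9/2 = 9/2, hence 9|s| > 81/2.
Then |5/s − (5/9)| < 5|s − 9|/(81/2), which is < ε when |s − 9| < (81/10)ε.
Take δ = min(9/2, (81/10)ε). Then 0 < |s − 9| < δ gives both |s − 9| < 9/2 and |s − 9| < (81/10)ε, so |5/s − (5/9)| < ε.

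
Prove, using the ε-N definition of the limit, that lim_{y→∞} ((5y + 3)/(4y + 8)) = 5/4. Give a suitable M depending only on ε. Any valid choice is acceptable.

M = (7/4)/ε

Fix ε > 0. We seek M > 0 such that y > M implies |(5y + 3)/(4y + 8) − (5/4)| < ε.
(5y + 3)/(4y + 8) − (5/4) = (4(5y + 3) − 5(4y + 8)) / (4(4y + 8)) = -28/(4(4y + 8)).
For y > 0 we have 4y + 8 > 4y, so |(5y + 3)/(4y + 8) − (5/4)| = 28/(4(4y + 8)) < 28/(4·4y) = (7/4)/y.
Thus |(5y + 3)/(4y + 8) − (5/4)| < ε whenever y > (7/4)/ε.
Take M = (7/4)/ε. If y > M then |(5y + 3)/(4y + 8) − (5/4)| < (7/4)/y < ε.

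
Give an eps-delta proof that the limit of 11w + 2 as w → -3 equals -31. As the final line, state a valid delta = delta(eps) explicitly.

Suppose eps > 0. We need delta > 0 so that 0 < |w + 3| < delta implies |(11w + 2) + 31| < eps.
Since (11w + 2) + 31 = 11(w + 3), we have |(11w + 2) + 31| = 11|w + 3|.
So 11|w + 3| < eps exactly when |w + 3| < eps/11.
Choosing delta = eps/11 gives |(11w + 2) + 31| = 11|w + 3| < eps whenever |w + 3| < delta.

delta = eps/11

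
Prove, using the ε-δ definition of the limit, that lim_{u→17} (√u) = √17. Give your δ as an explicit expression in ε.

Let ε > 0. We want δ > 0 such that 0 < |u − 17| < δ implies |√u − √17| < ε.
Multiplying by the conjugate, |√u − √17| = |u − 17|/(√u + √17).
Restrict δ ≤ 17 so that |u − 17| < 17 forces u > 0, and then √u + √17 > √17.
Hence |√u − √17| < |u − 17|/√17, which is < ε once |u − 17| < √17·ε.
Take δ = min(17, √17·ε). If 0 < |u − 17| < δ then u > 0 and |√u − √17| < |u − 17|/√17 < ε.

δ = min(17, √17·ε)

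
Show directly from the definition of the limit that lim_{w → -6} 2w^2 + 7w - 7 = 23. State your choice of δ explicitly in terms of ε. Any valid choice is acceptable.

Let ε > 0 be given. We want δ > 0 such that 0 < |w + 6| < δ implies |(2w^2 + 7w - 7) − 23| < ε.
(2w^2 + 7w - 7) − 23 = 2w^2 + 7w - 30 = (w + 6)(2w - 5).
So |(2w^2 + 7w - 7) − 23| = |w + 6|·|2w - 5|.
Require δ ≤ 1. Then |w + 6| < 1 gives |w| < 7, and by the triangle inequality |2w - 5| ≤ 2·7 + 5 = 19.
Hence |(2w^2 + 7w - 7) − 23| ≤ 19|w + 6| < ε provided |w + 6| < ε/19.
Choosing δ = min(1, ε/19) ensures both conditions, hence |(2w^2 + 7w - 7) − 23| < ε.

δ = min(1, ε/19)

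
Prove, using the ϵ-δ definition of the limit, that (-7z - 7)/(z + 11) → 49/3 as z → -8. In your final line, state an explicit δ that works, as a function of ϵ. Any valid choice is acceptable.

Let ϵ > 0 be given. We want δ > 0 with 0 < |z + 8| < δ ⇒ |(-7z - 7)/(z + 11) − (49/3)| < ϵ.
Combining over a common denominator, (-7z - 7)/(z + 11) − (49/3) = [(-7z - 7)·3 − 49·(z + 11)] / [3·(z + 11)] = -70(z + 8) / (3(z + 11)).
So |(-7z - 7)/(z + 11) − (49/3)| = 70|z + 8| / (3·|z + 11|).
Restrict δ ≤ 3/2. Then |z + 8| < 3/2 gives |z + 11| = |(z + 8) + 3| ≥ 3 − 3/2 = 3/2.
Hence |(-7z - 7)/(z + 11) − (49/3)| < 70|z + 8|/(3·(3/2)) = (140/9)|z + 8|, which is < ϵ once |z + 8| < (9/140)ϵ.
Take δ = min(3/2, (9/140)ϵ). Then 0 < |z + 8| < δ forces both bounds, so |(-7z - 7)/(z + 11) − (49/3)| < ϵ.

δ = min(3/2, (9/140)ϵ)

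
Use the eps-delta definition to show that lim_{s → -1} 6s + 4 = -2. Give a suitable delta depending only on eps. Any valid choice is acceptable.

delta = eps/6

Suppose eps > 0. We need delta > 0 so that 0 < |s + 1| < delta implies |(6s + 4) + 2| < eps.
Since (6s + 4) + 2 = 6(s + 1), we have |(6s + 4) + 2| = 6|s + 1|.
So 6|s + 1| < eps exactly when |s + 1| < eps/6.
Choosing delta = eps/6 gives |(6s + 4) + 2| = 6|s + 1| < eps whenever |s + 1| < delta.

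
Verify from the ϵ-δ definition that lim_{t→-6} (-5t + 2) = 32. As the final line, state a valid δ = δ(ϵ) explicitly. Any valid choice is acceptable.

δ = ϵ/5

Fix ϵ > 0. We need δ > 0 so that 0 < |t + 6| < δ implies |(-5t + 2) − 32| < ϵ.
Since (-5t + 2) − 32 = -5(t + 6), we have |(-5t + 2) − 32| = 5|t + 6|.
Thus it suffices that |t + 6| < ϵ/5.
Take δ = ϵ/5. If 0 < |t + 6| < δ then |(-5t + 2) − 32| = 5|t + 6| < 5·(ϵ/5) = ϵ.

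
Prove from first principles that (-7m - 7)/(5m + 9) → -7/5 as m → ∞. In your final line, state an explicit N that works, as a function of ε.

N = (28/25)/ε

Fix ε > 0. For m ≥ 1, |(-7m - 7)/(5m + 9) + 7/5| = |28|/(5(5m + 9)) = 28/(5(5m + 9)).
Since 5m + 9 ≥ 5m for m ≥ 1, this is ≤ 28/(5·5m) = (28/25)/m.
So |(-7m - 7)/(5m + 9) + 7/5| < ε whenever m > (28/25)/ε.
Take N = (28/25)/ε. If m > N then |(-7m - 7)/(5m + 9) + 7/5| ≤ (28/25)/m < ε.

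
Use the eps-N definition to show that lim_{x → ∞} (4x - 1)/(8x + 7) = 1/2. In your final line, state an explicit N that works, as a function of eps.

Let eps > 0 be given. We seek N > 0 such that x > N implies |(4x - 1)/(8x + 7) − (1/2)| < eps.
(4x - 1)/(8x + 7) − (1/2) = (8(4x - 1) − 4(8x + 7)) / (8(8x + 7)) = -36/(8(8x + 7)).
For x > 0 we have 8x + 7 > 8x, so |(4x - 1)/(8x + 7) − (1/2)| = 36/(8(8x + 7)) < 36/(8·8x) = (9/16)/x.
Thus |(4x - 1)/(8x + 7) − (1/2)| < eps whenever x > (9/16)/eps.
Take N = (9/16)/eps. If x > N then |(4x - 1)/(8x + 7) − (1/2)| < (9/16)/x < eps.

N = (9/16)/eps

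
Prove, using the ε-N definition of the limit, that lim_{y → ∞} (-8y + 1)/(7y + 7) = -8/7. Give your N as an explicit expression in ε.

Let ε > 0 be given. We seek N > 0 such that y > N implies |(-8y + 1)/(7y + 7) + 8/7| < ε.
(-8y + 1)/(7y + 7) + 8/7 = (7(-8y + 1) − (-8)(7y + 7)) / (7(7y + 7)) = 63/(7(7y + 7)).
For y > 0 we have 7y + 7 > 7y, so |(-8y + 1)/(7y + 7) + 8/7| = 63/(7(7y + 7)) < 63/(7·7y) = (9/7)/y.
Thus |(-8y + 1)/(7y + 7) + 8/7| < ε whenever y > (9/7)/ε.
Take N = (9/7)/ε. If y > N then |(-8y + 1)/(7y + 7) + 8/7| < (9/7)/y < ε.

N = (9/7)/ε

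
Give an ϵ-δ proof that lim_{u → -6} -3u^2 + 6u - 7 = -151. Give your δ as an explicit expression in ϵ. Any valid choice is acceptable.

δ = min(1, ϵ/45)

Fix ϵ > 0. We want δ > 0 such that 0 < |u + 6| < δ implies |(-3u^2 + 6u - 7) + 151| < ϵ.
(-3u^2 + 6u - 7) + 151 = -3u^2 + 6u + 144 = (u + 6)(-3u + 24).
So |(-3u^2 + 6u - 7) + 151| = |u + 6|·|-3u + 24|.
Require δ ≤ 1. Then |u + 6| < 1 gives |u| < 7, and by the triangle inequality |-3u + 24| ≤ 3·7 + 24 = 45.
Hence |(-3u^2 + 6u - 7) + 151| ≤ 45|u + 6| < ϵ provided |u + 6| < ϵ/45.
Take δ = min(1, ϵ/45). Then 0 < |u + 6| < δ gives both |u + 6| < 1 and |u + 6| < ϵ/45, so |(-3u^2 + 6u - 7) + 151| < ϵ.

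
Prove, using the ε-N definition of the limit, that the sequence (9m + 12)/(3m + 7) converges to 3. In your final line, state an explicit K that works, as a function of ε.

Suppose ε > 0. For m ≥ 1, |(9m + 12)/(3m + 7) − 3| = |-27|/(3(3m + 7)) = 27/(3(3m + 7)).
Since 3m + 7 ≥ 3m for m ≥ 1, this is ≤ 27/(3·3m) = 3/m.
So |(9m + 12)/(3m + 7) − 3| < ε whenever m > 3/ε.
Take K = 3/ε. If m > K then |(9m + 12)/(3m + 7) − 3| ≤ 3/m < ε.

K = 3/ε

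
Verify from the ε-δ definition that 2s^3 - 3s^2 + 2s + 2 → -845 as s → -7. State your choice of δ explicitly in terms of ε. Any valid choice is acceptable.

δ = min(2, ε/436)

Let ε > 0. We want δ > 0 such that 0 < |s + 7| < δ implies |(2s^3 - 3s^2 + 2s + 2) + 845| < ε.
(2s^3 - 3s^2 + 2s + 2) + 845 = 2s^3 - 3s^2 + 2s + 847 = (s + 7)(2s^2 - 17s + 121).
So |(2s^3 - 3s^2 + 2s + 2) + 845| = |s + 7|·|2s^2 - 17s + 121|.
Assume first that |s + 7| < 2, so |s| < 9. Then |2s^2 - 17s + 121| ≤ 2·9^2 + 17·9 + 121 = 436.
Hence |(2s^3 - 3s^2 + 2s + 2) + 845| ≤ 436|s + 7| < ε provided |s + 7| < ε/436.
Take δ = min(2, ε/436). Then 0 < |s + 7| < δ gives both |s + 7| < 2 and |s + 7| < ε/436, so |(2s^3 - 3s^2 + 2s + 2) + 845| < ε.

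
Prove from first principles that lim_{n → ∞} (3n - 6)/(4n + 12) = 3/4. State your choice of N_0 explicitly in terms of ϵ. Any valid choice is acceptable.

N_0 = (15/4)/ϵ

Let ϵ > 0 be given. For n ≥ 1, |(3n - 6)/(4n + 12) − (3/4)| = |-60|/(4(4n + 12)) = 60/(4(4n + 12)).
Since 4n + 12 ≥ 4n for n ≥ 1, this is ≤ 60/(4·4n) = (15/4)/n.
So |(3n - 6)/(4n + 12) − (3/4)| < ϵ whenever n > (15/4)/ϵ.
Take N_0 = (15/4)/ϵ. If n > N_0 then |(3n - 6)/(4n + 12) − (3/4)| ≤ (15/4)/n < ϵ.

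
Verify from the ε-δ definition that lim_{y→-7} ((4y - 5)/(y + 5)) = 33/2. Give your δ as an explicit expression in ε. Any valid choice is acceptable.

Suppose ε > 0. We want δ > 0 with 0 < |y + 7| < δ ⇒ |(4y - 5)/(y + 5) − (33/2)| < ε.
Combining over a common denominator, (4y - 5)/(y + 5) − (33/2) = [(4y - 5)·(-2) − (-33)·(y + 5)] / [(-2)·(y + 5)] = 25(y + 7) / ((-2)(y + 5)).
So |(4y - 5)/(y + 5) − (33/2)| = 25|y + 7| / (2·|y + 5|).
Restrict δ ≤ 1. Then |y + 7| < 1 gives |y + 5| = |(y + 7) + (-2)| ≥ 2 − 1 = 1.
Hence |(4y - 5)/(y + 5) − (33/2)| < 25|y + 7|/(2·1) = (25/2)|y + 7|, which is < ε once |y + 7| < (2/25)ε.
Take δ = min(1, (2/25)ε). Then 0 < |y + 7| < δ forces both bounds, so |(4y - 5)/(y + 5) − (33/2)| < ε.

δ = min(1, (2/25)ε)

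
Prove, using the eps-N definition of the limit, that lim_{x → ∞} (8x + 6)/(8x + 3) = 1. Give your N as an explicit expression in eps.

Let eps > 0. We seek N > 0 such that x > N implies |(8x + 6)/(8x + 3) − 1| < eps.
(8x + 6)/(8x + 3) − 1 = (8(8x + 6) − 8(8x + 3)) / (8(8x + 3)) = 24/(8(8x + 3)).
For x > 0 we have 8x + 3 > 8x, so |(8x + 6)/(8x + 3) − 1| = 24/(8(8x + 3)) < 24/(8·8x) = (3/8)/x.
Thus |(8x + 6)/(8x + 3) − 1| < eps whenever x > (3/8)/eps.
Take N = (3/8)/eps. If x > N then |(8x + 6)/(8x + 3) − 1| < (3/8)/x < eps.

N = (3/8)/eps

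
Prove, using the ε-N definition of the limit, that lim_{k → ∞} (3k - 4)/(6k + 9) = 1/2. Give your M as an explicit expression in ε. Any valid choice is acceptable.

Let ε > 0. For k ≥ 1, |(3k - 4)/(6k + 9) − (1/2)| = |-51|/(6(6k + 9)) = 51/(6(6k + 9)).
Since 6k + 9 ≥ 6k for k ≥ 1, this is ≤ 51/(6·6k) = (17/12)/k.
So |(3k - 4)/(6k + 9) − (1/2)| < ε whenever k > (17/12)/ε.
Take M = (17/12)/ε. If k > M then |(3k - 4)/(6k + 9) − (1/2)| ≤ (17/12)/k < ε.

M = (17/12)/ε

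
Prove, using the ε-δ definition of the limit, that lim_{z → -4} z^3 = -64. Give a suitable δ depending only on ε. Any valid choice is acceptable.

δ = min(1, ε/61)

Let ε > 0 be given. We seek δ > 0 with 0 < |z + 4| < δ ⇒ |z^3 + 64| < ε.
Factor: z^3 + 64 = (z + 4)(z^2 - 4z + 16), so |z^3 + 64| = |z + 4|·|z^2 - 4z + 16|.
Restrict δ ≤ 1. Then |z + 4| < 1 gives |z| < 5, so by the triangle inequality |z^2 - 4z + 16| ≤ 5^2 + 4·5 + 16 = 61.
Hence |z^3 + 64| ≤ 61|z + 4|, which is < ε once |z + 4| < ε/61.
Take δ = min(1, ε/61). If 0 < |z + 4| < δ then both bounds hold and |z^3 + 64| ≤ 61|z + 4| < 61·(ε/61) = ε.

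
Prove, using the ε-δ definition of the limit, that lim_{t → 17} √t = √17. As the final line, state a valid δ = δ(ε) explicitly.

Let ε > 0. We want δ > 0 such that 0 < |t − 17| < δ implies |√t − √17| < ε.
Rationalise: √t − √17 = (t − 17)/(√t + √17), so |√t − √17| = |t − 17|/(√t + √17).
Restrict δ ≤ 17 so that |t − 17| < 17 forces t > 0, and then √t + √17 > √17.
Hence |√t − √17| < |t − 17|/√17, which is < ε once |t − 17| < √17·ε.
Take δ = min(17, √17·ε). If 0 < |t − 17| < δ then t > 0 and |√t − √17| < |t − 17|/√17 < ε.

δ = min(17, √17·ε)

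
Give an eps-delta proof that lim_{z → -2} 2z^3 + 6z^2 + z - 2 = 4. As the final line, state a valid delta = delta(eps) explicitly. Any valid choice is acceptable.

delta = min(1, eps/27)

Fix eps > 0. We want delta > 0 such that 0 < |z + 2| < delta implies |(2z^3 + 6z^2 + z - 2) − 4| < eps.
(2z^3 + 6z^2 + z - 2) − 4 = 2z^3 + 6z^2 + z - 6 = (z + 2)(2z^2 + 2z - 3).
So |(2z^3 + 6z^2 + z - 2) − 4| = |z + 2|·|2z^2 + 2z - 3|.
Assume first that |z + 2| < 1, so |z| < 3. Then |2z^2 + 2z - 3| ≤ 2·3^2 + 2·3 + 3 = 27.
Hence |(2z^3 + 6z^2 + z - 2) − 4| ≤ 27|z + 2| < eps provided |z + 2| < eps/27.
Take delta = min(1, eps/27). Then 0 < |z + 2| < delta gives both |z + 2| < 1 and |z + 2| < eps/27, so |(2z^3 + 6z^2 + z - 2) − 4| < eps.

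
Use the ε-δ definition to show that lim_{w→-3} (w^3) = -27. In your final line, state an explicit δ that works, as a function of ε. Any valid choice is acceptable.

Let ε > 0. We seek δ > 0 with 0 < |w + 3| < δ ⇒ |w^3 + 27| < ε.
Factor: w^3 + 27 = (w + 3)(w^2 - 3w + 9), so |w^3 + 27| = |w + 3|·|w^2 - 3w + 9|.
Restrict δ ≤ 2. Then |w + 3| < 2 gives |w| < 5, so by the triangle inequality |w^2 - 3w + 9| ≤ 5^2 + 3·5 + 9 = 49.
Hence |w^3 + 27| ≤ 49|w + 3|, which is < ε once |w + 3| < ε/49.
Take δ = min(2, ε/49). If 0 < |w + 3| < δ then both bounds hold and |w^3 + 27| ≤ 49|w + 3| < 49·(ε/49) = ε.

δ = min(2, ε/49)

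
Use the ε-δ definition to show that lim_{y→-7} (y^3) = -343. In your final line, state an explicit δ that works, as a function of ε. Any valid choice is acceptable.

δ = min(1, ε/169)

Let ε > 0 be given. We seek δ > 0 with 0 < |y + 7| < δ ⇒ |y^3 + 343| < ε.
Factor: y^3 + 343 = (y + 7)(y^2 - 7y + 49), so |y^3 + 343| = |y + 7|·|y^2 - 7y + 49|.
Restrict δ ≤ 1. Then |y + 7| < 1 gives |y| < 8, so by the triangle inequality |y^2 - 7y + 49| ≤ 8^2 + 7·8 + 49 = 169.
Hence |y^3 + 343| ≤ 169|y + 7|, which is < ε once |y + 7| < ε/169.
Take δ = min(1, ε/169). If 0 < |y + 7| < δ then both bounds hold and |y^3 + 343| ≤ 169|y + 7| < 169·(ε/169) = ε.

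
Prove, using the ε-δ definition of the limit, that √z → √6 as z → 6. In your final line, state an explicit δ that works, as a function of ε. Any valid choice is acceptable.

δ = min(6, √6·ε)

Let ε > 0. We want δ > 0 such that 0 < |z − 6| < δ implies |√z − √6| < ε.
Rationalise: √z − √6 = (z − 6)/(√z + √6), so |√z − √6| = |z − 6|/(√z + √6).
Restrict δ ≤ 6 so that |z − 6| < 6 forces z > 0, and then √z + √6 > √6.
Hence |√z − √6| < |z − 6|/√6, which is < ε once |z − 6| < √6·ε.
Take δ = min(6, √6·ε). If 0 < |z − 6| < δ then z > 0 and |√z − √6| < |z − 6|/√6 < ε.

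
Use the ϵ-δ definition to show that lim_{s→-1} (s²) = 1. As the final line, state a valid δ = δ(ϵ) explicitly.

Let ϵ > 0 be given. We seek δ > 0 with 0 < |s + 1| < δ ⇒ |s² − 1| < ϵ.
Factor: s² − 1 = (s + 1)(s - 1), so |s² − 1| = |s + 1|·|s - 1|.
Impose δ ≤ 1 so that |s| < 2; then |s - 1| ≤ 3.
Hence |s² − 1| ≤ 3|s + 1|, which is < ϵ once |s + 1| < ϵ/3.
Take δ = min(1, ϵ/3). If 0 < |s + 1| < δ then both bounds hold and |s² − 1| ≤ 3|s + 1| < 3·(ϵ/3) = ϵ.

δ = min(1, ϵ/3)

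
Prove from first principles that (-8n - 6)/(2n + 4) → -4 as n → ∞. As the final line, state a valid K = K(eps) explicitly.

Let eps > 0. For n ≥ 1, |(-8n - 6)/(2n + 4) + 4| = |20|/(2(2n + 4)) = 20/(2(2n + 4)).
Since 2n + 4 ≥ 2n for n ≥ 1, this is ≤ 20/(2·2n) = 5/n.
So |(-8n - 6)/(2n + 4) + 4| < eps whenever n > 5/eps.
Take K = 5/eps. If n > K then |(-8n - 6)/(2n + 4) + 4| ≤ 5/n < eps.

K = 5/eps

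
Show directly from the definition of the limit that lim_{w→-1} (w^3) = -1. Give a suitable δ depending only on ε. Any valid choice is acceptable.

Suppose ε > 0. We seek δ > 0 with 0 < |w + 1| < δ ⇒ |w^3 + 1| < ε.
Factor: w^3 + 1 = (w + 1)(w^2 - w + 1), so |w^3 + 1| = |w + 1|·|w^2 - w + 1|.
Impose δ ≤ 2 so that |w| < 3; then |w^2 - w + 1| ≤ 13.
Hence |w^3 + 1| ≤ 13|w + 1|, which is < ε once |w + 1| < ε/13.
Take δ = min(2, ε/13). If 0 < |w + 1| < δ then both bounds hold and |w^3 + 1| ≤ 13|w + 1| < 13·(ε/13) = ε.

δ = min(2, ε/13)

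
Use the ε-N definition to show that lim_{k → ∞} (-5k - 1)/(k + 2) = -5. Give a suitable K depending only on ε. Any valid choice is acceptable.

Suppose ε > 0. For k ≥ 1, |(-5k - 1)/(k + 2) + 5| = |9|/((k + 2)) = 9/((k + 2)).
Since k + 2 ≥ k for k ≥ 1, this is ≤ 9/(k) = 9/k.
So |(-5k - 1)/(k + 2) + 5| < ε whenever k > 9/ε.
Take K = 9/ε. If k > K then |(-5k - 1)/(k + 2) + 5| ≤ 9/k < ε.

K = 9/ε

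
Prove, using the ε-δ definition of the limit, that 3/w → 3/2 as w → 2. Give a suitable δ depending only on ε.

Let ε > 0 be given. We seek δ > 0 such that 0 < |w − 2| < δ implies |3/w − (3/2)| < ε.
|3/w − (3/2)| = 3·|2 − w|/(2·|w|) = 3|w − 2|/(2|w|).
Require δ ≤ 1 so that |w| > 2 − 1 = 1, hence 2|w| > 2.
Then |3/w − (3/2)| < 3|w − 2|/2, which is < ε when |w − 2| < (2/3)ε.
Take δ = min(1, (2/3)ε). Then 0 < |w − 2| < δ gives both |w − 2| < 1 and |w − 2| < (2/3)ε, so |3/w − (3/2)| < ε.

δ = min(1, (2/3)ε)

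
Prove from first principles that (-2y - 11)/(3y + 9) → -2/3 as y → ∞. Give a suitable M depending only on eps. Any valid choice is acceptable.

M = (5/3)/eps

Suppose eps > 0. We seek M > 0 such that y > M implies |(-2y - 11)/(3y + 9) + 2/3| < eps.
(-2y - 11)/(3y + 9) + 2/3 = (3(-2y - 11) − (-2)(3y + 9)) / (3(3y + 9)) = -15/(3(3y + 9)).
For y > 0 we have 3y + 9 > 3y, so |(-2y - 11)/(3y + 9) + 2/3| = 15/(3(3y + 9)) < 15/(3·3y) = (5/3)/y.
Thus |(-2y - 11)/(3y + 9) + 2/3| < eps whenever y > (5/3)/eps.
Take M = (5/3)/eps. If y > M then |(-2y - 11)/(3y + 9) + 2/3| < (5/3)/y < eps.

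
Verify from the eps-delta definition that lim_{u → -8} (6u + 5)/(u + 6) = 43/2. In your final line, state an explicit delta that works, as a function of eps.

delta = min(1, (2/31)eps)

Suppose eps > 0. We want delta > 0 with 0 < |u + 8| < delta ⇒ |(6u + 5)/(u + 6) − (43/2)| < eps.
Combining over a common denominator, (6u + 5)/(u + 6) − (43/2) = [(6u + 5)·(-2) − (-43)·(u + 6)] / [(-2)·(u + 6)] = 31(u + 8) / ((-2)(u + 6)).
So |(6u + 5)/(u + 6) − (43/2)| = 31|u + 8| / (2·|u + 6|).
Require delta ≤ 1, so |u + 6| ≥ |-2| − |u + 8| > 2 − 1 = 1.
Hence |(6u + 5)/(u + 6) − (43/2)| < 31|u + 8|/(2·1) = (31/2)|u + 8|, which is < eps once |u + 8| < (2/31)eps.
Take delta = min(1, (2/31)eps). Then 0 < |u + 8| < delta forces both bounds, so |(6u + 5)/(u + 6) − (43/2)| < eps.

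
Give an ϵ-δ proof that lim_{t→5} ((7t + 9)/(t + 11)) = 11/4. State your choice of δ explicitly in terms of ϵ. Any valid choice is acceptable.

δ = min(8, (32/17)ϵ)

Let ϵ > 0. We want δ > 0 with 0 < |t − 5| < δ ⇒ |(7t + 9)/(t + 11) − (11/4)| < ϵ.
Combining over a common denominator, (7t + 9)/(t + 11) − (11/4) = [(7t + 9)·16 − 44·(t + 11)] / [16·(t + 11)] = 68(t − 5) / (16(t + 11)).
So |(7t + 9)/(t + 11) − (11/4)| = 68|t − 5| / (16·|t + 11|).
Restrict δ ≤ 8. Then |t − 5| < 8 gives |t + 11| = |(t − 5) + 16| ≥ 16 − 8 = 8.
Hence |(7t + 9)/(t + 11) − (11/4)| < 68|t − 5|/(16·8) = (17/32)|t − 5|, which is < ϵ once |t − 5| < (32/17)ϵ.
Take δ = min(8, (32/17)ϵ). Then 0 < |t − 5| < δ forces both bounds, so |(7t + 9)/(t + 11) − (11/4)| < ϵ.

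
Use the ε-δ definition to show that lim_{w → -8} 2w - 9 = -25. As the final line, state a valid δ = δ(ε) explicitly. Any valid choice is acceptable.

Let ε > 0 be given. We need δ > 0 so that 0 < |w + 8| < δ implies |(2w - 9) + 25| < ε.
|(2w - 9) + 25| = |2w + 16| = 2|w + 8|.
So 2|w + 8| < ε exactly when |w + 8| < ε/2.
Take δ = ε/2. If 0 < |w + 8| < δ then |(2w - 9) + 25| = 2|w + 8| < 2·(ε/2) = ε.

δ = ε/2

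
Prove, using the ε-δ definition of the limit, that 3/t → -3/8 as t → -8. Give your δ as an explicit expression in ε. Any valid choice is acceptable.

Suppose ε > 0. We seek δ > 0 such that 0 < |t + 8| < δ implies |3/t + 3/8| < ε.
|3/t + 3/8| = 3·|-8 − t|/(8·|t|) = 3|t + 8|/(8|t|).
Require δ ≤ 4 so that |t| > 8 − 4 = 4, hence 8|t| > 32.
Then |3/t + 3/8| < 3|t + 8|/32, which is < ε when |t + 8| < (32/3)ε.
Take δ = min(4, (32/3)ε). Then 0 < |t + 8| < δ gives both |t + 8| < 4 and |t + 8| < (32/3)ε, so |3/t + 3/8| < ε.

δ = min(4, (32/3)ε)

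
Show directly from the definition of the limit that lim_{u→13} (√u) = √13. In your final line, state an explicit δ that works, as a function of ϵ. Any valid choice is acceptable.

δ = min(13, √13·ϵ)

Let ϵ > 0 be given. We want δ > 0 such that 0 < |u − 13| < δ implies |√u − √13| < ϵ.
Rationalise: √u − √13 = (u − 13)/(√u + √13), so |√u − √13| = |u − 13|/(√u + √13).
Restrict δ ≤ 13 so that |u − 13| < 13 forces u > 0, and then √u + √13 > √13.
Hence |√u − √13| < |u − 13|/√13, which is < ϵ once |u − 13| < √13·ϵ.
Take δ = min(13, √13·ϵ). If 0 < |u − 13| < δ then u > 0 and |√u − √13| < |u − 13|/√13 < ϵ.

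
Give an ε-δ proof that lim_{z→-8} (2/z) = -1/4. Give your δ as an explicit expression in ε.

Let ε > 0. We seek δ > 0 such that 0 < |z + 8| < δ implies |2/z + 1/4| < ε.
|2/z + 1/4| = 2·|-8 − z|/(8·|z|) = 2|z + 8|/(8|z|).
Require δ ≤ 4 so that |z| > 8 − 4 = 4, hence 8|z| > 32.
Then |2/z + 1/4| < 2|z + 8|/32, which is < ε when |z + 8| < 16ε.
Take δ = min(4, 16ε). Then 0 < |z + 8| < δ gives both |z + 8| < 4 and |z + 8| < 16ε, so |2/z + 1/4| < ε.

δ = min(4, 16ε)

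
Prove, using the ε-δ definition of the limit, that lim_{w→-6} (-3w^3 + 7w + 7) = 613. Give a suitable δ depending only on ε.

Suppose ε > 0. We want δ > 0 such that 0 < |w + 6| < δ implies |(-3w^3 + 7w + 7) − 613| < ε.
(-3w^3 + 7w + 7) − 613 = -3w^3 + 7w - 606 = (w + 6)(-3w^2 + 18w - 101).
So |(-3w^3 + 7w + 7) − 613| = |w + 6|·|-3w^2 + 18w - 101|.
Assume first that |w + 6| < 1, so |w| < 7. Then |-3w^2 + 18w - 101| ≤ 3·7^2 + 18·7 + 101 = 374.
Hence |(-3w^3 + 7w + 7) − 613| ≤ 374|w + 6| < ε provided |w + 6| < ε/374.
Take δ = min(1, ε/374). Then 0 < |w + 6| < δ gives both |w + 6| < 1 and |w + 6| < ε/374, so |(-3w^3 + 7w + 7) − 613| < ε.

δ = min(1, ε/374)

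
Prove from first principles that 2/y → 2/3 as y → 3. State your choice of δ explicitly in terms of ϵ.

Fix ϵ > 0. We seek δ > 0 such that 0 < |y − 3| < δ implies |2/y − (2/3)| < ϵ.
|2/y − (2/3)| = 2·|3 − y|/(3·|y|) = 2|y − 3|/(3|y|).
Require δ ≤ 3/2 so that |y| > 3 − 3/2 = 3/2, hence 3|y| > 9/2.
Then |2/y − (2/3)| < 2|y − 3|/(9/2), which is < ϵ when |y − 3| < (9/4)ϵ.
Take δ = min(3/2, (9/4)ϵ). Then 0 < |y − 3| < δ gives both |y − 3| < 3/2 and |y − 3| < (9/4)ϵ, so |2/y − (2/3)| < ϵ.

δ = min(3/2, (9/4)ϵ)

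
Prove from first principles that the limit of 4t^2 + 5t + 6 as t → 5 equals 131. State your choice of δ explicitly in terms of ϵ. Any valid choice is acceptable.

δ = min(1, ϵ/49)

Fix ϵ > 0. We want δ > 0 such that 0 < |t − 5| < δ implies |(4t^2 + 5t + 6) − 131| < ϵ.
(4t^2 + 5t + 6) − 131 = 4t^2 + 5t - 125 = (t − 5)(4t + 25).
So |(4t^2 + 5t + 6) − 131| = |t − 5|·|4t + 25|.
Assume first that |t − 5| < 1, so |t| < 6. Then |4t + 25| ≤ 4·6 + 25 = 49.
Hence |(4t^2 + 5t + 6) − 131| ≤ 49|t − 5| < ϵ provided |t − 5| < ϵ/49.
Choosing δ = min(1, ϵ/49) ensures both conditions, hence |(4t^2 + 5t + 6) − 131| < ϵ.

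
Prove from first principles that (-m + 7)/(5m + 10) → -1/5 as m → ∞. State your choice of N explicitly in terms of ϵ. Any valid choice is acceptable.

N = (9/5)/ϵ

Let ϵ > 0 be given. For m ≥ 1, |(-m + 7)/(5m + 10) + 1/5| = |45|/(5(5m + 10)) = 45/(5(5m + 10)).
Since 5m + 10 ≥ 5m for m ≥ 1, this is ≤ 45/(5·5m) = (9/5)/m.
So |(-m + 7)/(5m + 10) + 1/5| < ϵ whenever m > (9/5)/ϵ.
Take N = (9/5)/ϵ. If m > N then |(-m + 7)/(5m + 10) + 1/5| ≤ (9/5)/m < ϵ.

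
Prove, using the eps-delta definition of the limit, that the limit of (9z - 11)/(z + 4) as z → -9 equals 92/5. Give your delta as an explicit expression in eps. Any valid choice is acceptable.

Let eps > 0. We want delta > 0 with 0 < |z + 9| < delta ⇒ |(9z - 11)/(z + 4) − (92/5)| < eps.
Combining over a common denominator, (9z - 11)/(z + 4) − (92/5) = [(9z - 11)·(-5) − (-92)·(z + 4)] / [(-5)·(z + 4)] = 47(z + 9) / ((-5)(z + 4)).
So |(9z - 11)/(z + 4) − (92/5)| = 47|z + 9| / (5·|z + 4|).
Require delta ≤ 5/2, so |z + 4| ≥ |-5| − |z + 9| > 5 − 5/2 = 5/2.
Hence |(9z - 11)/(z + 4) − (92/5)| < 47|z + 9|/(5·(5/2)) = (94/25)|z + 9|, which is < eps once |z + 9| < (25/94)eps.
Take delta = min(5/2, (25/94)eps). Then 0 < |z + 9| < delta forces both bounds, so |(9z - 11)/(z + 4) − (92/5)| < eps.

delta = min(5/2, (25/94)eps)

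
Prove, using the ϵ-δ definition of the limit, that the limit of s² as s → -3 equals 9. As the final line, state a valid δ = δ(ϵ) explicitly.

Let ϵ > 0. We seek δ > 0 with 0 < |s + 3| < δ ⇒ |s² − 9| < ϵ.
Factor: s² − 9 = (s + 3)(s - 3), so |s² − 9| = |s + 3|·|s - 3|.
Impose δ ≤ 2 so that |s| < 5; then |s - 3| ≤ 8.
Hence |s² − 9| ≤ 8|s + 3|, which is < ϵ once |s + 3| < ϵ/8.
Take δ = min(2, ϵ/8). If 0 < |s + 3| < δ then both bounds hold and |s² − 9| ≤ 8|s + 3| < 8·(ϵ/8) = ϵ.

δ = min(2, ϵ/8)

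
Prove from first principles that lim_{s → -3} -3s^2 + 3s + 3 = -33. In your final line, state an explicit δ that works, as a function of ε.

Let ε > 0. We want δ > 0 such that 0 < |s + 3| < δ implies |(-3s^2 + 3s + 3) + 33| < ε.
(-3s^2 + 3s + 3) + 33 = -3s^2 + 3s + 36 = (s + 3)(-3s + 12).
So |(-3s^2 + 3s + 3) + 33| = |s + 3|·|-3s + 12|.
Require δ ≤ 1. Then |s + 3| < 1 gives |s| < 4, and by the triangle inequality |-3s + 12| ≤ 3·4 + 12 = 24.
Hence |(-3s^2 + 3s + 3) + 33| ≤ 24|s + 3| < ε provided |s + 3| < ε/24.
Choosing δ = min(1, ε/24) ensures both conditions, hence |(-3s^2 + 3s + 3) + 33| < ε.

δ = min(1, ε/24)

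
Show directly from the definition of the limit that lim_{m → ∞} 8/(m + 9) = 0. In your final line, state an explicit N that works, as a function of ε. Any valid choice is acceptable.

Fix ε > 0. For m ≥ 1, |8/(m + 9) − 0| = 8/(m + 9) ≤ 8/m.
We need 8/m < ε, i.e. m > 8/ε.
Take N = 8/ε. If m > N then |8/(m + 9)| ≤ 8/m < ε.

N = 8/ε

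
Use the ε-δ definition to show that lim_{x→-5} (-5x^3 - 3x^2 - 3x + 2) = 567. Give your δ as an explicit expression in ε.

δ = min(2, ε/512)

Let ε > 0 be given. We want δ > 0 such that 0 < |x + 5| < δ implies |(-5x^3 - 3x^2 - 3x + 2) − 567| < ε.
(-5x^3 - 3x^2 - 3x + 2) − 567 = -5x^3 - 3x^2 - 3x - 565 = (x + 5)(-5x^2 + 22x - 113).
So |(-5x^3 - 3x^2 - 3x + 2) − 567| = |x + 5|·|-5x^2 + 22x - 113|.
Assume first that |x + 5| < 2, so |x| < 7. Then |-5x^2 + 22x - 113| ≤ 5·7^2 + 22·7 + 113 = 512.
Hence |(-5x^3 - 3x^2 - 3x + 2) − 567| ≤ 512|x + 5| < ε provided |x + 5| < ε/512.
Take δ = min(2, ε/512). Then 0 < |x + 5| < δ gives both |x + 5| < 2 and |x + 5| < ε/512, so |(-5x^3 - 3x^2 - 3x + 2) − 567| < ε.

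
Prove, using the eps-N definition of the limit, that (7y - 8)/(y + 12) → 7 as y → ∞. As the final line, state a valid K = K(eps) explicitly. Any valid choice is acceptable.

K = 92/eps

Fix eps > 0. We seek K > 0 such that y > K implies |(7y - 8)/(y + 12) − 7| < eps.
(7y - 8)/(y + 12) − 7 = ((7y - 8) − 7(y + 12)) / ((y + 12)) = -92/((y + 12)).
For y > 0 we have y + 12 > y, so |(7y - 8)/(y + 12) − 7| = 92/((y + 12)) < 92/(y) = 92/y.
Thus |(7y - 8)/(y + 12) − 7| < eps whenever y > 92/eps.
Take K = 92/eps. If y > K then |(7y - 8)/(y + 12) − 7| < 92/y < eps.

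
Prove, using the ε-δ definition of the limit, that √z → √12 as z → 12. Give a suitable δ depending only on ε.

δ = min(12, √12·ε)

Fix ε > 0. We want δ > 0 such that 0 < |z − 12| < δ implies |√z − √12| < ε.
Multiplying by the conjugate, |√z − √12| = |z − 12|/(√z + √12).
Restrict δ ≤ 12 so that |z − 12| < 12 forces z > 0, and then √z + √12 > √12.
Hence |√z − √12| < |z − 12|/√12, which is < ε once |z − 12| < √12·ε.
Take δ = min(12, √12·ε). If 0 < |z − 12| < δ then z > 0 and |√z − √12| < |z − 12|/√12 < ε.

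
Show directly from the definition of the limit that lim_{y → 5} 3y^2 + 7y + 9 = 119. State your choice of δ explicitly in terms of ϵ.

δ = min(1, ϵ/40)

Fix ϵ > 0. We want δ > 0 such that 0 < |y − 5| < δ implies |(3y^2 + 7y + 9) − 119| < ϵ.
(3y^2 + 7y + 9) − 119 = 3y^2 + 7y - 110 = (y − 5)(3y + 22).
So |(3y^2 + 7y + 9) − 119| = |y − 5|·|3y + 22|.
Assume first that |y − 5| < 1, so |y| < 6. Then |3y + 22| ≤ 3·6 + 22 = 40.
Hence |(3y^2 + 7y + 9) − 119| ≤ 40|y − 5| < ϵ provided |y − 5| < ϵ/40.
Take δ = min(1, ϵ/40). Then 0 < |y − 5| < δ gives both |y − 5| < 1 and |y − 5| < ϵ/40, so |(3y^2 + 7y + 9) − 119| < ϵ.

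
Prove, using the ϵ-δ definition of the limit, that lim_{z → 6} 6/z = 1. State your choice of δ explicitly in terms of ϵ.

δ = min(3, 3ϵ)

Suppose ϵ > 0. We seek δ > 0 such that 0 < |z − 6| < δ implies |6/z − 1| < ϵ.
|6/z − 1| = 6·|6 − z|/(6·|z|) = 6|z − 6|/(6|z|).
Restrict δ ≤ 3. Then |z − 6| < 3 gives |z| > 3, so 6|z| > 18.
Then |6/z − 1| < 6|z − 6|/18, which is < ϵ when |z − 6| < 3ϵ.
Take δ = min(3, 3ϵ). Then 0 < |z − 6| < δ gives both |z − 6| < 3 and |z − 6| < 3ϵ, so |6/z − 1| < ϵ.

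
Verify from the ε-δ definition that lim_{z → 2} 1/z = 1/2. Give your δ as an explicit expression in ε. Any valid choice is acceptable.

δ = min(1, 2ε)

Let ε > 0. We seek δ > 0 such that 0 < |z − 2| < δ implies |1/z − (1/2)| < ε.
|1/z − (1/2)| = |2 − z|/(2·|z|) = |z − 2|/(2|z|).
Restrict δ ≤ 1. Then |z − 2| < 1 gives |z| > 1, so 2|z| > 2.
Then |1/z − (1/2)| < |z − 2|/2, which is < ε when |z − 2| < 2ε.
Take δ = min(1, 2ε). Then 0 < |z − 2| < δ gives both |z − 2| < 1 and |z − 2| < 2ε, so |1/z − (1/2)| < ε.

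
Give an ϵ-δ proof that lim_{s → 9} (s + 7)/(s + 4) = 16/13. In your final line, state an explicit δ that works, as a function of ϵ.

Let ϵ > 0. We want δ > 0 with 0 < |s − 9| < δ ⇒ |(s + 7)/(s + 4) − (16/13)| < ϵ.
Combining over a common denominator, (s + 7)/(s + 4) − (16/13) = [(s + 7)·13 − 16·(s + 4)] / [13·(s + 4)] = -3(s − 9) / (13(s + 4)).
So |(s + 7)/(s + 4) − (16/13)| = 3|s − 9| / (13·|s + 4|).
Require δ ≤ 13/2, so |s + 4| ≥ |13| − |s − 9| > 13 − 13/2 = 13/2.
Hence |(s + 7)/(s + 4) − (16/13)| < 3|s − 9|/(13·(13/2)) = (6/169)|s − 9|, which is < ϵ once |s − 9| < (169/6)ϵ.
Take δ = min(13/2, (169/6)ϵ). Then 0 < |s − 9| < δ forces both bounds, so |(s + 7)/(s + 4) − (16/13)| < ϵ.

δ = min(13/2, (169/6)ϵ)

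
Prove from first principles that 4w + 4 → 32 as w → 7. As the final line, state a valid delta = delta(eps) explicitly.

Fix eps > 0. We need delta > 0 so that 0 < |w − 7| < delta implies |(4w + 4) − 32| < eps.
Since (4w + 4) − 32 = 4(w − 7), we have |(4w + 4) − 32| = 4|w − 7|.
Thus it suffices that |w − 7| < eps/4.
Choosing delta = eps/4 gives |(4w + 4) − 32| = 4|w − 7| < eps whenever |w − 7| < delta.

delta = eps/4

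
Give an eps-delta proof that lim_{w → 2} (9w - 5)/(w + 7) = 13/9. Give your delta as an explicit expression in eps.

Let eps > 0. We want delta > 0 with 0 < |w − 2| < delta ⇒ |(9w - 5)/(w + 7) − (13/9)| < eps.
Combining over a common denominator, (9w - 5)/(w + 7) − (13/9) = [(9w - 5)·9 − 13·(w + 7)] / [9·(w + 7)] = 68(w − 2) / (9(w + 7)).
So |(9w - 5)/(w + 7) − (13/9)| = 68|w − 2| / (9·|w + 7|).
Require delta ≤ 9/2, so |w + 7| ≥ |9| − |w − 2| > 9 − 9/2 = 9/2.
Hence |(9w - 5)/(w + 7) − (13/9)| < 68|w − 2|/(9·(9/2)) = (136/81)|w − 2|, which is < eps once |w − 2| < (81/136)eps.
Take delta = min(9/2, (81/136)eps). Then 0 < |w − 2| < delta forces both bounds, so |(9w - 5)/(w + 7) − (13/9)| < eps.

delta = min(9/2, (81/136)eps)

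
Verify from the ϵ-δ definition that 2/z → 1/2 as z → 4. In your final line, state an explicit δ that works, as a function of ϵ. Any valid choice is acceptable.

δ = min(2, 4ϵ)

Fix ϵ > 0. We seek δ > 0 such that 0 < |z − 4| < δ implies |2/z − (1/2)| < ϵ.
|2/z − (1/2)| = 2·|4 − z|/(4·|z|) = 2|z − 4|/(4|z|).
Restrict δ ≤ 2. Then |z − 4| < 2 gives |z| > 2, so 4|z| > 8.
Then |2/z − (1/2)| < 2|z − 4|/8, which is < ϵ when |z − 4| < 4ϵ.
Take δ = min(2, 4ϵ). Then 0 < |z − 4| < δ gives both |z − 4| < 2 and |z − 4| < 4ϵ, so |2/z − (1/2)| < ϵ.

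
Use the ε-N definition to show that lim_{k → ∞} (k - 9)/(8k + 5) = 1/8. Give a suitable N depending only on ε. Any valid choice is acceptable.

Fix ε > 0. For k ≥ 1, |(k - 9)/(8k + 5) − (1/8)| = |-77|/(8(8k + 5)) = 77/(8(8k + 5)).
Since 8k + 5 ≥ 8k for k ≥ 1, this is ≤ 77/(8·8k) = (77/64)/k.
So |(k - 9)/(8k + 5) − (1/8)| < ε whenever k > (77/64)/ε.
Take N = (77/64)/ε. If k > N then |(k - 9)/(8k + 5) − (1/8)| ≤ (77/64)/k < ε.

N = (77/64)/ε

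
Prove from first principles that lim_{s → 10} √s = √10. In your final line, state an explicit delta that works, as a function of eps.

Let eps > 0. We want delta > 0 such that 0 < |s − 10| < delta implies |√s − √10| < eps.
Rationalise: √s − √10 = (s − 10)/(√s + √10), so |√s − √10| = |s − 10|/(√s + √10).
Restrict delta ≤ 10 so that |s − 10| < 10 forces s > 0, and then √s + √10 > √10.
Hence |√s − √10| < |s − 10|/√10, which is < eps once |s − 10| < √10·eps.
Take delta = min(10, √10·eps). If 0 < |s − 10| < delta then s > 0 and |√s − √10| < |s − 10|/√10 < eps.

delta = min(10, √10·eps)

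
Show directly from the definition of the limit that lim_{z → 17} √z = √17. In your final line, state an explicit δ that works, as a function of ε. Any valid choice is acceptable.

δ = min(17, √17·ε)

Fix ε > 0. We want δ > 0 such that 0 < |z − 17| < δ implies |√z − √17| < ε.
Rationalise: √z − √17 = (z − 17)/(√z + √17), so |√z − √17| = |z − 17|/(√z + √17).
Restrict δ ≤ 17 so that |z − 17| < 17 forces z > 0, and then √z + √17 > √17.
Hence |√z − √17| < |z − 17|/√17, which is < ε once |z − 17| < √17·ε.
Take δ = min(17, √17·ε). If 0 < |z − 17| < δ then z > 0 and |√z − √17| < |z − 17|/√17 < ε.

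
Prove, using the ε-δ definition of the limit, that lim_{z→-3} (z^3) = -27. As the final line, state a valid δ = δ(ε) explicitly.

Suppose ε > 0. We seek δ > 0 with 0 < |z + 3| < δ ⇒ |z^3 + 27| < ε.
Factor: z^3 + 27 = (z + 3)(z^2 - 3z + 9), so |z^3 + 27| = |z + 3|·|z^2 - 3z + 9|.
Impose δ ≤ 1 so that |z| < 4; then |z^2 - 3z + 9| ≤ 37.
Hence |z^3 + 27| ≤ 37|z + 3|, which is < ε once |z + 3| < ε/37.
Take δ = min(1, ε/37). If 0 < |z + 3| < δ then both bounds hold and |z^3 + 27| ≤ 37|z + 3| < 37·(ε/37) = ε.

δ = min(1, ε/37)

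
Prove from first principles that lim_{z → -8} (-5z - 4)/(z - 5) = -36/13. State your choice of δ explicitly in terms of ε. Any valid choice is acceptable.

δ = min(13/2, (169/58)ε)

Fix ε > 0. We want δ > 0 with 0 < |z + 8| < δ ⇒ |(-5z - 4)/(z - 5) + 36/13| < ε.
Combining over a common denominator, (-5z - 4)/(z - 5) + 36/13 = [(-5z - 4)·(-13) − 36·(z - 5)] / [(-13)·(z - 5)] = 29(z + 8) / ((-13)(z - 5)).
So |(-5z - 4)/(z - 5) + 36/13| = 29|z + 8| / (13·|z − 5|).
Restrict δ ≤ 13/2. Then |z + 8| < 13/2 gives |z − 5| = |(z + 8) + (-13)| ≥ 13 − 13/2 = 13/2.
Hence |(-5z - 4)/(z - 5) + 36/13| < 29|z + 8|/(13·(13/2)) = (58/169)|z + 8|, which is < ε once |z + 8| < (169/58)ε.
Take δ = min(13/2, (169/58)ε). Then 0 < |z + 8| < δ forces both bounds, so |(-5z - 4)/(z - 5) + 36/13| < ε.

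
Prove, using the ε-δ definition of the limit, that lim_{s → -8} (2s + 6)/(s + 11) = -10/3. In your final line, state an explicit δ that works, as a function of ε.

δ = min(3/2, (9/32)ε)

Suppose ε > 0. We want δ > 0 with 0 < |s + 8| < δ ⇒ |(2s + 6)/(s + 11) + 10/3| < ε.
Combining over a common denominator, (2s + 6)/(s + 11) + 10/3 = [(2s + 6)·3 − (-10)·(s + 11)] / [3·(s + 11)] = 16(s + 8) / (3(s + 11)).
So |(2s + 6)/(s + 11) + 10/3| = 16|s + 8| / (3·|s + 11|).
Require δ ≤ 3/2, so |s + 11| ≥ |3| − |s + 8| > 3 − 3/2 = 3/2.
Hence |(2s + 6)/(s + 11) + 10/3| < 16|s + 8|/(3·(3/2)) = (32/9)|s + 8|, which is < ε once |s + 8| < (9/32)ε.
Take δ = min(3/2, (9/32)ε). Then 0 < |s + 8| < δ forces both bounds, so |(2s + 6)/(s + 11) + 10/3| < ε.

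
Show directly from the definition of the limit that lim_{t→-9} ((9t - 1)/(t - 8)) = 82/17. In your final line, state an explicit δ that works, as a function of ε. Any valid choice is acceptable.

δ = min(17/2, (289/142)ε)

Let ε > 0. We want δ > 0 with 0 < |t + 9| < δ ⇒ |(9t - 1)/(t - 8) − (82/17)| < ε.
Combining over a common denominator, (9t - 1)/(t - 8) − (82/17) = [(9t - 1)·(-17) − (-82)·(t - 8)] / [(-17)·(t - 8)] = -71(t + 9) / ((-17)(t - 8)).
So |(9t - 1)/(t - 8) − (82/17)| = 71|t + 9| / (17·|t − 8|).
Restrict δ ≤ 17/2. Then |t + 9| < 17/2 gives |t − 8| = |(t + 9) + (-17)| ≥ 17 − 17/2 = 17/2.
Hence |(9t - 1)/(t - 8) − (82/17)| < 71|t + 9|/(17·(17/2)) = (142/289)|t + 9|, which is < ε once |t + 9| < (289/142)ε.
Take δ = min(17/2, (289/142)ε). Then 0 < |t + 9| < δ forces both bounds, so |(9t - 1)/(t - 8) − (82/17)| < ε.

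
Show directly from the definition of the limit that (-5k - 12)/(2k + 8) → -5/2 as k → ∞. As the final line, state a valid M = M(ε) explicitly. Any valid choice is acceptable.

M = 4/ε

Let ε > 0 be given. For k ≥ 1, |(-5k - 12)/(2k + 8) + 5/2| = |16|/(2(2k + 8)) = 16/(2(2k + 8)).
Since 2k + 8 ≥ 2k for k ≥ 1, this is ≤ 16/(2·2k) = 4/k.
So |(-5k - 12)/(2k + 8) + 5/2| < ε whenever k > 4/ε.
Take M = 4/ε. If k > M then |(-5k - 12)/(2k + 8) + 5/2| ≤ 4/k < ε.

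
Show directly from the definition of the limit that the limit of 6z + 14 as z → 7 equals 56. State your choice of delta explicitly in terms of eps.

Let eps > 0 be given. We need delta > 0 so that 0 < |z − 7| < delta implies |(6z + 14) − 56| < eps.
|(6z + 14) − 56| = |6z - 42| = 6|z − 7|.
Thus it suffices that |z − 7| < eps/6.
Choosing delta = eps/6 gives |(6z + 14) − 56| = 6|z − 7| < eps whenever |z − 7| < delta.

delta = eps/6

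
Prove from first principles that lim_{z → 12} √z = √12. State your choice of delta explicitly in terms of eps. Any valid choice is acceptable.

Suppose eps > 0. We want delta > 0 such that 0 < |z − 12| < delta implies |√z − √12| < eps.
Rationalise: √z − √12 = (z − 12)/(√z + √12), so |√z − √12| = |z − 12|/(√z + √12).
Restrict delta ≤ 12 so that |z − 12| < 12 forces z > 0, and then √z + √12 > √12.
Hence |√z − √12| < |z − 12|/√12, which is < eps once |z − 12| < √12·eps.
Take delta = min(12, √12·eps). If 0 < |z − 12| < delta then z > 0 and |√z − √12| < |z − 12|/√12 < eps.

delta = min(12, √12·eps)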